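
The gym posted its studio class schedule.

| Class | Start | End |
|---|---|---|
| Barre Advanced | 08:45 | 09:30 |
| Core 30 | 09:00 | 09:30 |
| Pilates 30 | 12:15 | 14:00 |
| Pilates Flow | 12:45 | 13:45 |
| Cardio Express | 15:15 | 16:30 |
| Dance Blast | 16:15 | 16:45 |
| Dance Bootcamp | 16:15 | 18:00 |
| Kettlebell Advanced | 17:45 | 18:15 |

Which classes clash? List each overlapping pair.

Check each pair: they overlap iff neither finishes before the other starts.
Sorted by start: Barre Advanced, Core 30, Pilates 30, Pilates Flow, Cardio Express, Dance Blast, Dance Bootcamp, Kettlebell Advanced.
Core 30 starts before Barre Advanced ends → Barre Advanced and Core 30 overlap.
Pilates 30 starts after Barre Advanced ends — done with Barre Advanced.
Pilates 30 starts after Core 30 ends — done with Core 30.
Pilates Flow starts before Pilates 30 ends → Pilates 30 and Pilates Flow overlap.
Cardio Express starts after Pilates 30 ends — done with Pilates 30.
Cardio Express starts after Pilates Flow ends — done with Pilates Flow.
Dance Blast starts before Cardio Express ends → Cardio Express and Dance Blast overlap.
Dance Bootcamp starts before Cardio Express ends → Cardio Express and Dance Bootcamp overlap.
Kettlebell Advanced starts after Cardio Express ends.
Dance Bootcamp starts before Dance Blast ends → Dance Blast and Dance Bootcamp overlap.
Kettlebell Advanced starts after Dance Blast ends.
Kettlebell Advanced starts before Dance Bootcamp ends → Dance Bootcamp and Kettlebell Advanced overlap.

Barre Advanced & Core 30, Cardio Express & Dance Blast, Cardio Express & Dance Bootcamp, Dance Blast & Dance Bootcamp, Dance Bootcamp & Kettlebell Advanced, Pilates 30 & Pilates Flow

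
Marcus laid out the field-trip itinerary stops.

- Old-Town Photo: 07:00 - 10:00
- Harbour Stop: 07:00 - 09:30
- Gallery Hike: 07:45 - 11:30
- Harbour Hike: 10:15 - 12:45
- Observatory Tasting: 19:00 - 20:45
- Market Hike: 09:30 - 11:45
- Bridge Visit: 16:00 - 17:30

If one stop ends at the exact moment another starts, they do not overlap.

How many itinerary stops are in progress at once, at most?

Sweep the timeline, counting +1 at each start and −1 at each end (ends before starts at a tie):
07:00 start Harbour Stop → 1
07:00 start Old-Town Photo → 2
07:45 start Gallery Hike → 3
09:30 end Harbour Stop → 2
09:30 start Market Hike → 3
10:00 end Old-Town Photo → 2
10:15 start Harbour Hike → 3
11:30 end Gallery Hike → 2
11:45 end Market Hike → 1
12:45 end Harbour Hike → 0
16:00 start Bridge Visit → 1
17:30 end Bridge Visit → 0
19:00 start Observatory Tasting → 1
20:45 end Observatory Tasting → 0
Peak is 3, at 07:45 (Gallery Hike, Harbour Stop, Old-Town Photo).

3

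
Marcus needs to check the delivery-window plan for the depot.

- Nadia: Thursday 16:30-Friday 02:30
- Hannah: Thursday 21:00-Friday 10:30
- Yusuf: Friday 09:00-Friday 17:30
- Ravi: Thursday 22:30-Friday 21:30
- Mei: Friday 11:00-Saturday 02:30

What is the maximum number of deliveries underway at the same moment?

Sweep the timeline, counting +1 at each start and −1 at each end (ends before starts at a tie):
Thursday 16:30 start Nadia → 1
Thursday 21:00 start Hannah → 2
Thursday 22:30 start Ravi → 3
Friday 02:30 end Nadia → 2
Friday 09:00 start Yusuf → 3
Friday 10:30 end Hannah → 2
Friday 11:00 start Mei → 3
Friday 17:30 end Yusuf → 2
Friday 21:30 end Ravi → 1
Saturday 02:30 end Mei → 0
Peak is 3, at Thursday 22:30 (Hannah, Nadia, Ravi).

3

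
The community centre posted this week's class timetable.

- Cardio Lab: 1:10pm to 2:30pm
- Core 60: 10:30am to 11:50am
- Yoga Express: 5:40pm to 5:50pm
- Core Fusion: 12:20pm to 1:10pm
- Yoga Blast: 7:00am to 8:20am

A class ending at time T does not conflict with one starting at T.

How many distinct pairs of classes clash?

0

Two intervals overlap when each starts before the other ends.
Sorted by start: Yoga Blast, Core 60, Core Fusion, Cardio Lab, Yoga Express.
Core 60 starts after Yoga Blast ends; Yoga Blast is clear from here.
Core Fusion starts after Core 60 ends; Core 60 is clear from here.
Cardio Lab starts exactly when Core Fusion ends (back-to-back, no overlap); Core Fusion is clear from here.
Yoga Express starts after Cardio Lab ends.
No pair overlaps.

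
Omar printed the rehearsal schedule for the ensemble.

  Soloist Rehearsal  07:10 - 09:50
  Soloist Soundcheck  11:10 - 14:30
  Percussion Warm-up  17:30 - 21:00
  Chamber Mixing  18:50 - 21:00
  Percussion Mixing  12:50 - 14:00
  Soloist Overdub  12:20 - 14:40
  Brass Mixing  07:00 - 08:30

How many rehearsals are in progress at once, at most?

Sweep the timeline, counting +1 at each start and −1 at each end (ends before starts at a tie):
07:00 start Brass Mixing → 1
07:10 start Soloist Rehearsal → 2
08:30 end Brass Mixing → 1
09:50 end Soloist Rehearsal → 0
11:10 start Soloist Soundcheck → 1
12:20 start Soloist Overdub → 2
12:50 start Percussion Mixing → 3
14:00 end Percussion Mixing → 2
14:30 end Soloist Soundcheck → 1
14:40 end Soloist Overdub → 0
17:30 start Percussion Warm-up → 1
18:50 start Chamber Mixing → 2
21:00 end Chamber Mixing → 1
21:00 end Percussion Warm-up → 0
Peak is 3, at 12:50 (Percussion Mixing, Soloist Overdub, Soloist Soundcheck).

3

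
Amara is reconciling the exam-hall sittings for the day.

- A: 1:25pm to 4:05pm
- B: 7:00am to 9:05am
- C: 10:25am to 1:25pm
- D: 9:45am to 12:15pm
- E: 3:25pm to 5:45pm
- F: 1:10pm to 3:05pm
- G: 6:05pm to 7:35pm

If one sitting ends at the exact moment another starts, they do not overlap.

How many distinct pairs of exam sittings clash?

Sorted by start: B, D, C, F, A, E, G.
D starts after B ends, so B has no further overlaps.
C starts before D ends → D and C overlap.
F starts after D ends, so D has no further overlaps.
F starts before C ends → C and F overlap.
A starts exactly when C ends (back-to-back, no overlap), so C has no further overlaps.
A starts before F ends → F and A overlap.
E starts after F ends, so F has no further overlaps.
E starts before A ends → A and E overlap.
G starts after A ends.
G starts after E ends.
Overlapping pairs: A & E, A & F, C & D, C & F — 4 in total.

4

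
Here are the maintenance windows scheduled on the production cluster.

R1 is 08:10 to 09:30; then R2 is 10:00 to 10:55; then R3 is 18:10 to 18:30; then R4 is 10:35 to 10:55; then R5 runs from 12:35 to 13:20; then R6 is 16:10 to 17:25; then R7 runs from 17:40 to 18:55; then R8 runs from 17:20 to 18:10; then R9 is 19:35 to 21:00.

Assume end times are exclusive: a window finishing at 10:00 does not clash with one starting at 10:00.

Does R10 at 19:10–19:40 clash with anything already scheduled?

R1: ends 09:30 at or before R10 starts 19:10 → clear.
R2: ends 10:55 at or before R10 starts 19:10 → clear.
R4: ends 10:55 at or before R10 starts 19:10 → clear.
R5: ends 13:20 at or before R10 starts 19:10 → clear.
R6: ends 17:25 at or before R10 starts 19:10 → clear.
R8: ends 18:10 at or before R10 starts 19:10 → clear.
R7: ends 18:55 at or before R10 starts 19:10 → clear.
R3: ends 18:30 at or before R10 starts 19:10 → clear.
R9: starts 19:35 before R10 ends 19:40, and ends 21:00 after R10 starts 19:10 → overlap.
R10 overlaps R9.

Yes — it overlaps R9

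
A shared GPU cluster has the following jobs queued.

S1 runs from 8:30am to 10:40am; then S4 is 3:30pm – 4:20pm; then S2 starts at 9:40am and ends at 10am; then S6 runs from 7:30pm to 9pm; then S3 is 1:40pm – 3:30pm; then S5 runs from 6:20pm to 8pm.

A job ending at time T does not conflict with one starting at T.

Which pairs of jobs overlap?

S1 & S2, S5 & S6

Sorted by start: S1, S2, S3, S4, S5, S6.
S2 starts before S1 ends → S1 and S2 overlap.
S3 starts after S1 ends, so nothing later overlaps S1 either.
S3 starts after S2 ends, so nothing later overlaps S2 either.
S4 starts exactly when S3 ends (back-to-back, no overlap), so nothing later overlaps S3 either.
S5 starts after S4 ends, so nothing later overlaps S4 either.
S6 starts before S5 ends → S5 and S6 overlap.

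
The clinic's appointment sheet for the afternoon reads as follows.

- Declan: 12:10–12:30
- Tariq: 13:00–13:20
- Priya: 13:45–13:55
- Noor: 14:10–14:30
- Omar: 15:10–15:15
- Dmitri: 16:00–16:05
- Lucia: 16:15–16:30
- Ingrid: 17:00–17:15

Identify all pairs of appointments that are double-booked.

Sorted by start: Declan, Tariq, Priya, Noor, Omar, Dmitri, Lucia, Ingrid.
Tariq starts after Declan ends, so nothing later overlaps Declan either.
Priya starts after Tariq ends, so nothing later overlaps Tariq either.
Noor starts after Priya ends, so nothing later overlaps Priya either.
Omar starts after Noor ends, so nothing later overlaps Noor either.
Dmitri starts after Omar ends, so nothing later overlaps Omar either.
Lucia starts after Dmitri ends, so nothing later overlaps Dmitri either.
Ingrid starts after Lucia ends.

no overlapping pairs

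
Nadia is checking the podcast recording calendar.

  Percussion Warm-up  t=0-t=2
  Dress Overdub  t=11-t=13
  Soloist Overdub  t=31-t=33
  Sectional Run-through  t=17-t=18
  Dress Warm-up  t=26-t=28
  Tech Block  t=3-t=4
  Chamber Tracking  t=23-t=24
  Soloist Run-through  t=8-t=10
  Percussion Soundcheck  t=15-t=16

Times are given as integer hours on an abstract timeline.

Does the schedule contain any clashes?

Sorted by start: Percussion Warm-up, Tech Block, Soloist Run-through, Dress Overdub, Percussion Soundcheck, Sectional Run-through, Chamber Tracking, Dress Warm-up, Soloist Overdub.
Tech Block starts after Percussion Warm-up ends; Percussion Warm-up is clear from here.
Soloist Run-through starts after Tech Block ends; Tech Block is clear from here.
Dress Overdub starts after Soloist Run-through ends; Soloist Run-through is clear from here.
Percussion Soundcheck starts after Dress Overdub ends; Dress Overdub is clear from here.
Sectional Run-through starts after Percussion Soundcheck ends; Percussion Soundcheck is clear from here.
Chamber Tracking starts after Sectional Run-through ends; Sectional Run-through is clear from here.
Dress Warm-up starts after Chamber Tracking ends; Chamber Tracking is clear from here.
Soloist Overdub starts after Dress Warm-up ends.
Every pair is clear; the schedule has no overlaps.

No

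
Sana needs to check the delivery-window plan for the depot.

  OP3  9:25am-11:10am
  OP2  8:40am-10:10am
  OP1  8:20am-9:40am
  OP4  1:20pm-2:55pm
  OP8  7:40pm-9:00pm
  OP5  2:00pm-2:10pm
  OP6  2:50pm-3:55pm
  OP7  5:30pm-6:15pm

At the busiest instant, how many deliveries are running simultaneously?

Sort all start/end points and keep a running count:
8:20am start OP1 → 1
8:40am start OP2 → 2
9:25am start OP3 → 3
9:40am end OP1 → 2
10:10am end OP2 → 1
11:10am end OP3 → 0
1:20pm start OP4 → 1
2:00pm start OP5 → 2
2:10pm end OP5 → 1
2:50pm start OP6 → 2
2:55pm end OP4 → 1
3:55pm end OP6 → 0
5:30pm start OP7 → 1
6:15pm end OP7 → 0
7:40pm start OP8 → 1
9:00pm end OP8 → 0
Peak is 3, at 9:25am (OP1, OP2, OP3).

3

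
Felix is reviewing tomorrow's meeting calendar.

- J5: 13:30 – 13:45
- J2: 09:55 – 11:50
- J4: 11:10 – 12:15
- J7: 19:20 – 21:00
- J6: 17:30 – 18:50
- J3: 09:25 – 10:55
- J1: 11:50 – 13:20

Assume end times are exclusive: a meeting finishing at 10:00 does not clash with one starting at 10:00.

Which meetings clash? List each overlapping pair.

J1 & J4, J2 & J3, J2 & J4

Sorted by start: J3, J2, J4, J1, J5, J6, J7.
J2 starts before J3 ends → J3 and J2 overlap.
J4 starts after J3 ends — done with J3.
J4 starts before J2 ends → J2 and J4 overlap.
J1 starts exactly when J2 ends (back-to-back, no overlap) — done with J2.
J1 starts before J4 ends → J4 and J1 overlap.
J5 starts after J4 ends — done with J4.
J5 starts after J1 ends — done with J1.
J6 starts after J5 ends — done with J5.
J7 starts after J6 ends.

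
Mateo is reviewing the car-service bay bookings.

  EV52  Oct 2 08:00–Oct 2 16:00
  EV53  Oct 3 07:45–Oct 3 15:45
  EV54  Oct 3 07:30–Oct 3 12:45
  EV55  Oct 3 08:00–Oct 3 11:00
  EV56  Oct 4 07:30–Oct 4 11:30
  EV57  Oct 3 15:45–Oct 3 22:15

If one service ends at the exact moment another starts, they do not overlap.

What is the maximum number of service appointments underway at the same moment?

Sort all start/end points and keep a running count:
Oct 2 08:00 start EV52 → 1
Oct 2 16:00 end EV52 → 0
Oct 3 07:30 start EV54 → 1
Oct 3 07:45 start EV53 → 2
Oct 3 08:00 start EV55 → 3
Oct 3 11:00 end EV55 → 2
Oct 3 12:45 end EV54 → 1
Oct 3 15:45 end EV53 → 0
Oct 3 15:45 start EV57 → 1
Oct 3 22:15 end EV57 → 0
Oct 4 07:30 start EV56 → 1
Oct 4 11:30 end EV56 → 0
Peak is 3, at Oct 3 08:00 (EV53, EV54, EV55).

3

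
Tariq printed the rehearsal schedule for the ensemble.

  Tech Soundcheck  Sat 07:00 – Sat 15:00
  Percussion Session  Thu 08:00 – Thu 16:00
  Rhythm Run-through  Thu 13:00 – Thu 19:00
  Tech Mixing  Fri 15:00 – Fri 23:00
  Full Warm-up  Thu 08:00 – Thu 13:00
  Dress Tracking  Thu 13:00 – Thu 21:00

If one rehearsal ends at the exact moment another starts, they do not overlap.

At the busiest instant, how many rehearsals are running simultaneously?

3

Sweep the timeline, counting +1 at each start and −1 at each end (ends before starts at a tie):
Thu 08:00 start Full Warm-up → 1
Thu 08:00 start Percussion Session → 2
Thu 13:00 end Full Warm-up → 1
Thu 13:00 start Dress Tracking → 2
Thu 13:00 start Rhythm Run-through → 3
Thu 16:00 end Percussion Session → 2
Thu 19:00 end Rhythm Run-through → 1
Thu 21:00 end Dress Tracking → 0
Fri 15:00 start Tech Mixing → 1
Fri 23:00 end Tech Mixing → 0
Sat 07:00 start Tech Soundcheck → 1
Sat 15:00 end Tech Soundcheck → 0
Peak is 3, at Thu 13:00 (Dress Tracking, Percussion Session, Rhythm Run-through).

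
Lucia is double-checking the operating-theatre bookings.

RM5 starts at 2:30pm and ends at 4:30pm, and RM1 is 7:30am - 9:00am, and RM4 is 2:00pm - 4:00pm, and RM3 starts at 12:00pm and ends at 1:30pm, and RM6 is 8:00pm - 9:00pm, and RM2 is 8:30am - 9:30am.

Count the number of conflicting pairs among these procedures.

Check each pair: they overlap iff neither finishes before the other starts.
Sorted by start: RM1, RM2, RM3, RM4, RM5, RM6.
RM2 starts before RM1 ends → RM1 and RM2 overlap.
RM3 starts after RM1 ends; RM1 is clear from here.
RM3 starts after RM2 ends; RM2 is clear from here.
RM4 starts after RM3 ends; RM3 is clear from here.
RM5 starts before RM4 ends → RM4 and RM5 overlap.
RM6 starts after RM4 ends.
RM6 starts after RM5 ends.
Overlapping pairs: RM1 & RM2, RM4 & RM5 — 2 in total.

2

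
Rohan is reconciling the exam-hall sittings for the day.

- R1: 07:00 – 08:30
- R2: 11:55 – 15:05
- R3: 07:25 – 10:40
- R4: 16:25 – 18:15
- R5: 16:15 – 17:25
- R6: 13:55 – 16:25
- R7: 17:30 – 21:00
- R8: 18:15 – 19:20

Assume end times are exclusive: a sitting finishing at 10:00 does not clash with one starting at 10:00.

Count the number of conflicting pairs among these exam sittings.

6

Check each pair: they overlap iff neither finishes before the other starts.
Sorted by start: R1, R3, R2, R6, R5, R4, R7, R8.
R3 starts before R1 ends → R1 and R3 overlap.
R2 starts after R1 ends; R1 is clear from here.
R2 starts after R3 ends; R3 is clear from here.
R6 starts before R2 ends → R2 and R6 overlap.
R5 starts after R2 ends; R2 is clear from here.
R5 starts before R6 ends → R6 and R5 overlap.
R4 starts exactly when R6 ends (back-to-back, no overlap); R6 is clear from here.
R4 starts before R5 ends → R5 and R4 overlap.
R7 starts after R5 ends; R5 is clear from here.
R7 starts before R4 ends → R4 and R7 overlap.
R8 starts exactly when R4 ends (back-to-back, no overlap).
R8 starts before R7 ends → R7 and R8 overlap.
Overlapping pairs: R1 & R3, R2 & R6, R4 & R5, R4 & R7, R5 & R6, R7 & R8 — 6 in total.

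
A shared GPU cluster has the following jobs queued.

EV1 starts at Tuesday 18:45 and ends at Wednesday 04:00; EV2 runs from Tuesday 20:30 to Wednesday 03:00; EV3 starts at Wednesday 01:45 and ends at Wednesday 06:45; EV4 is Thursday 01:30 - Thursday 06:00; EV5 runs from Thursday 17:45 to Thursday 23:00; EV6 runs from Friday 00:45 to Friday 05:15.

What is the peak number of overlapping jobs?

3

Walk through starts and ends in time order (an end at T is processed before a start at T):
Tuesday 18:45 start EV1 → 1
Tuesday 20:30 start EV2 → 2
Wednesday 01:45 start EV3 → 3
Wednesday 03:00 end EV2 → 2
Wednesday 04:00 end EV1 → 1
Wednesday 06:45 end EV3 → 0
Thursday 01:30 start EV4 → 1
Thursday 06:00 end EV4 → 0
Thursday 17:45 start EV5 → 1
Thursday 23:00 end EV5 → 0
Friday 00:45 start EV6 → 1
Friday 05:15 end EV6 → 0
Peak is 3, at Wednesday 01:45 (EV1, EV2, EV3).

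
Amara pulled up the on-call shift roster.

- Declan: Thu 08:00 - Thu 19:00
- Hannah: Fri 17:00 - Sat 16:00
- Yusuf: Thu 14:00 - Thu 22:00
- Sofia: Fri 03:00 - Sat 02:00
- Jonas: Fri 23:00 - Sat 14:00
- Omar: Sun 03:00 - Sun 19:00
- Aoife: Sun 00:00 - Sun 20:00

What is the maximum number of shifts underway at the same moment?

3

Sweep the timeline, counting +1 at each start and −1 at each end (ends before starts at a tie):
Thu 08:00 start Declan → 1
Thu 14:00 start Yusuf → 2
Thu 19:00 end Declan → 1
Thu 22:00 end Yusuf → 0
Fri 03:00 start Sofia → 1
Fri 17:00 start Hannah → 2
Fri 23:00 start Jonas → 3
Sat 02:00 end Sofia → 2
Sat 14:00 end Jonas → 1
Sat 16:00 end Hannah → 0
Sun 00:00 start Aoife → 1
Sun 03:00 start Omar → 2
Sun 19:00 end Omar → 1
Sun 20:00 end Aoife → 0
Peak is 3, at Fri 23:00 (Hannah, Jonas, Sofia).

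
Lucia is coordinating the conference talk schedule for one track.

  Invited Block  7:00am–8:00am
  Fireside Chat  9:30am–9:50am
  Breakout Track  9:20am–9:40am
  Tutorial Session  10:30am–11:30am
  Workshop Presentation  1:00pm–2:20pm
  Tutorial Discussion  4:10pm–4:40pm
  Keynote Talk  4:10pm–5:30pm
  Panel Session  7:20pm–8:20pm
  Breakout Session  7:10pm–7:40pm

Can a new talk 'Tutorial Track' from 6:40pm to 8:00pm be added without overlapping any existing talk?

Invited Block: ends 8:00am at or before Tutorial Track starts 6:40pm → clear.
Breakout Track: ends 9:40am at or before Tutorial Track starts 6:40pm → clear.
Fireside Chat: ends 9:50am at or before Tutorial Track starts 6:40pm → clear.
Tutorial Session: ends 11:30am at or before Tutorial Track starts 6:40pm → clear.
Workshop Presentation: ends 2:20pm at or before Tutorial Track starts 6:40pm → clear.
Tutorial Discussion: ends 4:40pm at or before Tutorial Track starts 6:40pm → clear.
Keynote Talk: ends 5:30pm at or before Tutorial Track starts 6:40pm → clear.
Breakout Session: starts 7:10pm before Tutorial Track ends 8:00pm, and ends 7:40pm after Tutorial Track starts 6:40pm → overlap.
Panel Session: starts 7:20pm before Tutorial Track ends 8:00pm, and ends 8:20pm after Tutorial Track starts 6:40pm → overlap.
Tutorial Track overlaps Panel Session, Breakout Session.

No — it overlaps Breakout Session, Panel Session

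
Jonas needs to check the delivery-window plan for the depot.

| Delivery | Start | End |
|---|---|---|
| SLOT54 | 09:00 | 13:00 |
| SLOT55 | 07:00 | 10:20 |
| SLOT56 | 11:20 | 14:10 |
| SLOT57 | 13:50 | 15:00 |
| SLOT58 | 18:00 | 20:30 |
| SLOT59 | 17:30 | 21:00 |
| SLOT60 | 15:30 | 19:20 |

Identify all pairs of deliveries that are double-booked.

SLOT54 & SLOT55, SLOT54 & SLOT56, SLOT56 & SLOT57, SLOT58 & SLOT59, SLOT58 & SLOT60, SLOT59 & SLOT60

Sorted by start: SLOT55, SLOT54, SLOT56, SLOT57, SLOT60, SLOT59, SLOT58.
SLOT54 starts before SLOT55 ends → SLOT55 and SLOT54 overlap.
SLOT56 starts after SLOT55 ends; SLOT55 is clear from here.
SLOT56 starts before SLOT54 ends → SLOT54 and SLOT56 overlap.
SLOT57 starts after SLOT54 ends; SLOT54 is clear from here.
SLOT57 starts before SLOT56 ends → SLOT56 and SLOT57 overlap.
SLOT60 starts after SLOT56 ends; SLOT56 is clear from here.
SLOT60 starts after SLOT57 ends; SLOT57 is clear from here.
SLOT59 starts before SLOT60 ends → SLOT60 and SLOT59 overlap.
SLOT58 starts before SLOT60 ends → SLOT60 and SLOT58 overlap.
SLOT58 starts before SLOT59 ends → SLOT59 and SLOT58 overlap.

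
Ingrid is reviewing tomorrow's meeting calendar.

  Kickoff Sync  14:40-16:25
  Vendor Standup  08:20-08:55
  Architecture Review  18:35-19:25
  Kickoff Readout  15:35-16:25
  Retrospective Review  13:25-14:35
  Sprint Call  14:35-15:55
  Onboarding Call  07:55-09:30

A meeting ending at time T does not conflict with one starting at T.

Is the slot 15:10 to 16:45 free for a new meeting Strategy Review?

Onboarding Call: ends 09:30 at or before Strategy Review starts 15:10 → clear.
Vendor Standup: ends 08:55 at or before Strategy Review starts 15:10 → clear.
Retrospective Review: ends 14:35 at or before Strategy Review starts 15:10 → clear.
Sprint Call: starts 14:35 before Strategy Review ends 16:45, and ends 15:55 after Strategy Review starts 15:10 → overlap.
Kickoff Sync: starts 14:40 before Strategy Review ends 16:45, and ends 16:25 after Strategy Review starts 15:10 → overlap.
Kickoff Readout: starts 15:35 before Strategy Review ends 16:45, and ends 16:25 after Strategy Review starts 15:10 → overlap.
Architecture Review: starts 18:35 at or after Strategy Review ends 16:45 → clear.
Strategy Review overlaps Sprint Call, Kickoff Sync, Kickoff Readout.

No — it overlaps Kickoff Readout, Kickoff Sync, Sprint Call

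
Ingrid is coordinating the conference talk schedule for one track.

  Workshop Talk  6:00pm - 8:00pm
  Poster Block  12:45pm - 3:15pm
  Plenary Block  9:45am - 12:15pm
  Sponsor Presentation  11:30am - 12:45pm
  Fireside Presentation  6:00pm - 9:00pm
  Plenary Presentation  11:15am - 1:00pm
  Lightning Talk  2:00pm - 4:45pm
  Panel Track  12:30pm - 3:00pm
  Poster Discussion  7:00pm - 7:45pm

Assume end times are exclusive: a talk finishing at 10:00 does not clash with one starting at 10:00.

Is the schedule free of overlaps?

Two intervals overlap when each starts before the other ends.
Sorted by start: Plenary Block, Plenary Presentation, Sponsor Presentation, Panel Track, Poster Block, Lightning Talk, Fireside Presentation, Workshop Talk, Poster Discussion.
Plenary Presentation starts before Plenary Block ends → Plenary Block and Plenary Presentation overlap.
That's a conflict, so the schedule is not conflict-free.

No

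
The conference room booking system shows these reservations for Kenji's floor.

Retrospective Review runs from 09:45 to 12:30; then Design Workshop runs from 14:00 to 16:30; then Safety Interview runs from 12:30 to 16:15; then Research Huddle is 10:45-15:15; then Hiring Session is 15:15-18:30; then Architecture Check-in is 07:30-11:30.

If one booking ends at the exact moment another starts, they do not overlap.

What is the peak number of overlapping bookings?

Sweep the timeline, counting +1 at each start and −1 at each end (ends before starts at a tie):
07:30 start Architecture Check-in → 1
09:45 start Retrospective Review → 2
10:45 start Research Huddle → 3
11:30 end Architecture Check-in → 2
12:30 end Retrospective Review → 1
12:30 start Safety Interview → 2
14:00 start Design Workshop → 3
15:15 end Research Huddle → 2
15:15 start Hiring Session → 3
16:15 end Safety Interview → 2
16:30 end Design Workshop → 1
18:30 end Hiring Session → 0
Peak is 3, at 10:45 (Architecture Check-in, Research Huddle, Retrospective Review).

3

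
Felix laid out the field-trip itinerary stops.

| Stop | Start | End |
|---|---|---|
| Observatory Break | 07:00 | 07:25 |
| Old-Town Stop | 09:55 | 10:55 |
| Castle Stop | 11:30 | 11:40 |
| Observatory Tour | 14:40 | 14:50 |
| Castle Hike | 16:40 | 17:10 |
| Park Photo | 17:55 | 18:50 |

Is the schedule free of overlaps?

Yes

Two intervals overlap when each starts before the other ends.
Sorted by start: Observatory Break, Old-Town Stop, Castle Stop, Observatory Tour, Castle Hike, Park Photo.
Old-Town Stop starts after Observatory Break ends — done with Observatory Break.
Castle Stop starts after Old-Town Stop ends — done with Old-Town Stop.
Observatory Tour starts after Castle Stop ends — done with Castle Stop.
Castle Hike starts after Observatory Tour ends — done with Observatory Tour.
Park Photo starts after Castle Hike ends.
Every pair is clear; the schedule has no overlaps.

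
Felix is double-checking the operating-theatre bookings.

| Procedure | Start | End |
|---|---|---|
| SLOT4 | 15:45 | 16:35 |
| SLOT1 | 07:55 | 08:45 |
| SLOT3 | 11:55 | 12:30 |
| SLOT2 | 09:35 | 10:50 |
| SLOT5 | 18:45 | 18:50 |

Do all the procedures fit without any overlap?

Sorted by start: SLOT1, SLOT2, SLOT3, SLOT4, SLOT5.
SLOT2 starts after SLOT1 ends — done with SLOT1.
SLOT3 starts after SLOT2 ends — done with SLOT2.
SLOT4 starts after SLOT3 ends — done with SLOT3.
SLOT5 starts after SLOT4 ends.
Every pair is clear; the schedule has no overlaps.

Yes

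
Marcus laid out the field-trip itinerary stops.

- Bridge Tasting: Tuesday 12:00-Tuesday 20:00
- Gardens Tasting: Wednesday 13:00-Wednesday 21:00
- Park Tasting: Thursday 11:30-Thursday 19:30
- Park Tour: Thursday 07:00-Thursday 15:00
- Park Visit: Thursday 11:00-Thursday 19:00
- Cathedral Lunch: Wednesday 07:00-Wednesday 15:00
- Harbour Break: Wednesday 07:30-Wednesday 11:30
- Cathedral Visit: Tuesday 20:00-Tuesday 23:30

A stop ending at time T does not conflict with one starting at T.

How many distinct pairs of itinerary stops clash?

Sorted by start: Bridge Tasting, Cathedral Visit, Cathedral Lunch, Harbour Break, Gardens Tasting, Park Tour, Park Visit, Park Tasting.
Cathedral Visit starts exactly when Bridge Tasting ends (back-to-back, no overlap); Bridge Tasting is clear from here.
Cathedral Lunch starts after Cathedral Visit ends; Cathedral Visit is clear from here.
Harbour Break starts before Cathedral Lunch ends → Cathedral Lunch and Harbour Break overlap.
Gardens Tasting starts before Cathedral Lunch ends → Cathedral Lunch and Gardens Tasting overlap.
Park Tour starts after Cathedral Lunch ends; Cathedral Lunch is clear from here.
Gardens Tasting starts after Harbour Break ends; Harbour Break is clear from here.
Park Tour starts after Gardens Tasting ends; Gardens Tasting is clear from here.
Park Visit starts before Park Tour ends → Park Tour and Park Visit overlap.
Park Tasting starts before Park Tour ends → Park Tour and Park Tasting overlap.
Park Tasting starts before Park Visit ends → Park Visit and Park Tasting overlap.
Overlapping pairs: Cathedral Lunch & Gardens Tasting, Cathedral Lunch & Harbour Break, Park Tasting & Park Tour, Park Tasting & Park Visit, Park Tour & Park Visit — 5 in total.

5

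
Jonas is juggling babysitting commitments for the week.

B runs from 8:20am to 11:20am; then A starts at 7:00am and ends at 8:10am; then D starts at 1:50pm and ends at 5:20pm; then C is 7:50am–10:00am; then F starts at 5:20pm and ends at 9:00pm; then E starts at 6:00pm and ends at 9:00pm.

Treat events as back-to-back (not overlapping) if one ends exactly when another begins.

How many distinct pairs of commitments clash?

Sorted by start: A, C, B, D, F, E.
C starts before A ends → A and C overlap.
B starts after A ends, so nothing later overlaps A either.
B starts before C ends → C and B overlap.
D starts after C ends, so nothing later overlaps C either.
D starts after B ends, so nothing later overlaps B either.
F starts exactly when D ends (back-to-back, no overlap), so nothing later overlaps D either.
E starts before F ends → F and E overlap.
Overlapping pairs: A & C, B & C, E & F — 3 in total.

3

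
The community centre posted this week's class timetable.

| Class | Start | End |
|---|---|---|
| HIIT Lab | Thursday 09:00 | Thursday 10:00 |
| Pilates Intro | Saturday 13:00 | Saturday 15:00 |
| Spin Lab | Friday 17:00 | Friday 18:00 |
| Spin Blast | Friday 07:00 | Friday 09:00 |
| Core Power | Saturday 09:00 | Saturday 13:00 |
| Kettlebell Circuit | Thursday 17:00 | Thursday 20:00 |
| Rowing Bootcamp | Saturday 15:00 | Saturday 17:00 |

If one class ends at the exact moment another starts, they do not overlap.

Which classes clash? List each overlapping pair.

Sorted by start: HIIT Lab, Kettlebell Circuit, Spin Blast, Spin Lab, Core Power, Pilates Intro, Rowing Bootcamp.
Kettlebell Circuit starts after HIIT Lab ends, so HIIT Lab has no further overlaps.
Spin Blast starts after Kettlebell Circuit ends, so Kettlebell Circuit has no further overlaps.
Spin Lab starts after Spin Blast ends, so Spin Blast has no further overlaps.
Core Power starts after Spin Lab ends, so Spin Lab has no further overlaps.
Pilates Intro starts exactly when Core Power ends (back-to-back, no overlap), so Core Power has no further overlaps.
Rowing Bootcamp starts exactly when Pilates Intro ends (back-to-back, no overlap).

no overlapping pairs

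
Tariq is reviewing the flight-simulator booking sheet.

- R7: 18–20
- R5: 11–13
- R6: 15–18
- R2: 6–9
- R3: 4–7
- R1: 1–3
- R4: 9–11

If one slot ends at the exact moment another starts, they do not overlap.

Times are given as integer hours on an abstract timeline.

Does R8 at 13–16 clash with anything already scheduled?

R1: ends 3 at or before R8 starts 13 → clear.
R3: ends 7 at or before R8 starts 13 → clear.
R2: ends 9 at or before R8 starts 13 → clear.
R4: ends 11 at or before R8 starts 13 → clear.
R5: ends 13 at or before R8 starts 13 → clear.
R6: starts 15 before R8 ends 16, and ends 18 after R8 starts 13 → overlap.
R7: starts 18 at or after R8 ends 16 → clear.
R8 overlaps R6.

Yes — it overlaps R6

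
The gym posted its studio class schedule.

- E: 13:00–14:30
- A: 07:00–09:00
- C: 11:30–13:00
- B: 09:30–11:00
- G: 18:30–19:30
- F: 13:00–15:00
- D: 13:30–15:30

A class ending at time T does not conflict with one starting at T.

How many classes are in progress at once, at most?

3

Sort all start/end points and keep a running count:
07:00 start A → 1
09:00 end A → 0
09:30 start B → 1
11:00 end B → 0
11:30 start C → 1
13:00 end C → 0
13:00 start E → 1
13:00 start F → 2
13:30 start D → 3
14:30 end E → 2
15:00 end F → 1
15:30 end D → 0
18:30 start G → 1
19:30 end G → 0
Peak is 3, at 13:30 (D, E, F).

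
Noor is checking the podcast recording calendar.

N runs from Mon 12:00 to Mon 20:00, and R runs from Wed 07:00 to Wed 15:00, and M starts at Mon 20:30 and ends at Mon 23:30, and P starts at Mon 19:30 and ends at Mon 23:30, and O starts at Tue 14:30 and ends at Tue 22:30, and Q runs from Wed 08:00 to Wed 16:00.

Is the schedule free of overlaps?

Sorted by start: N, P, M, O, R, Q.
P starts before N ends → N and P overlap.
That's a conflict, so the schedule is not conflict-free.

No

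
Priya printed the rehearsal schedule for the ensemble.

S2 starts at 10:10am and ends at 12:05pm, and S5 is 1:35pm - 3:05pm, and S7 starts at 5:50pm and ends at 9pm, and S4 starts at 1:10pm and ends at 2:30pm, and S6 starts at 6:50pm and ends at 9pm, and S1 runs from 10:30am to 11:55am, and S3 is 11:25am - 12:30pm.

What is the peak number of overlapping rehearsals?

3

Walk through starts and ends in time order (an end at T is processed before a start at T):
10:10am start S2 → 1
10:30am start S1 → 2
11:25am start S3 → 3
11:55am end S1 → 2
12:05pm end S2 → 1
12:30pm end S3 → 0
1:10pm start S4 → 1
1:35pm start S5 → 2
2:30pm end S4 → 1
3:05pm end S5 → 0
5:50pm start S7 → 1
6:50pm start S6 → 2
9pm end S6 → 1
9pm end S7 → 0
Peak is 3, at 11:25am (S1, S2, S3).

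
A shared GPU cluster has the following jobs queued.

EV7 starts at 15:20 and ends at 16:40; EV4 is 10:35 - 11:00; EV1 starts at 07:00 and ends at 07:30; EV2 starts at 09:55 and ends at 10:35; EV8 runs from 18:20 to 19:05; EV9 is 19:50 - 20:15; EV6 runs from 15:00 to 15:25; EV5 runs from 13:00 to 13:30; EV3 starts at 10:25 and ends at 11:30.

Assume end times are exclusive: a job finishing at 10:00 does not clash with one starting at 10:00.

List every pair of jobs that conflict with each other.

EV2 & EV3, EV3 & EV4, EV6 & EV7

Sorted by start: EV1, EV2, EV3, EV4, EV5, EV6, EV7, EV8, EV9.
EV2 starts after EV1 ends, so EV1 has no further overlaps.
EV3 starts before EV2 ends → EV2 and EV3 overlap.
EV4 starts exactly when EV2 ends (back-to-back, no overlap), so EV2 has no further overlaps.
EV4 starts before EV3 ends → EV3 and EV4 overlap.
EV5 starts after EV3 ends, so EV3 has no further overlaps.
EV5 starts after EV4 ends, so EV4 has no further overlaps.
EV6 starts after EV5 ends, so EV5 has no further overlaps.
EV7 starts before EV6 ends → EV6 and EV7 overlap.
EV8 starts after EV6 ends, so EV6 has no further overlaps.
EV8 starts after EV7 ends, so EV7 has no further overlaps.
EV9 starts after EV8 ends.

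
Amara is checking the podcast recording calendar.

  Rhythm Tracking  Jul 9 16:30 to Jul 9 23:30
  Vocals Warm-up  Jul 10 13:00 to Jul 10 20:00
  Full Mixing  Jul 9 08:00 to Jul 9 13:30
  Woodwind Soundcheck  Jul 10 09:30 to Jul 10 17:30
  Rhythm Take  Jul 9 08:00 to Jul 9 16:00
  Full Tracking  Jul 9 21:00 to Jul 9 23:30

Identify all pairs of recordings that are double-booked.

Sorted by start: Rhythm Take, Full Mixing, Rhythm Tracking, Full Tracking, Woodwind Soundcheck, Vocals Warm-up.
Full Mixing starts before Rhythm Take ends → Rhythm Take and Full Mixing overlap.
Rhythm Tracking starts after Rhythm Take ends — done with Rhythm Take.
Rhythm Tracking starts after Full Mixing ends — done with Full Mixing.
Full Tracking starts before Rhythm Tracking ends → Rhythm Tracking and Full Tracking overlap.
Woodwind Soundcheck starts after Rhythm Tracking ends — done with Rhythm Tracking.
Woodwind Soundcheck starts after Full Tracking ends — done with Full Tracking.
Vocals Warm-up starts before Woodwind Soundcheck ends → Woodwind Soundcheck and Vocals Warm-up overlap.

Full Mixing & Rhythm Take, Full Tracking & Rhythm Tracking, Vocals Warm-up & Woodwind Soundcheck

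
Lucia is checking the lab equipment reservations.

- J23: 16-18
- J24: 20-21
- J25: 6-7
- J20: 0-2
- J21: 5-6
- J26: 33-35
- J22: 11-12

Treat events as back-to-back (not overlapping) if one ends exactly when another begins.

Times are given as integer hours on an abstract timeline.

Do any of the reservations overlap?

No

Sorted by start: J20, J21, J25, J22, J23, J24, J26.
J21 starts after J20 ends; J20 is clear from here.
J25 starts exactly when J21 ends (back-to-back, no overlap); J21 is clear from here.
J22 starts after J25 ends; J25 is clear from here.
J23 starts after J22 ends; J22 is clear from here.
J24 starts after J23 ends; J23 is clear from here.
J26 starts after J24 ends.
Every pair is clear; the schedule has no overlaps.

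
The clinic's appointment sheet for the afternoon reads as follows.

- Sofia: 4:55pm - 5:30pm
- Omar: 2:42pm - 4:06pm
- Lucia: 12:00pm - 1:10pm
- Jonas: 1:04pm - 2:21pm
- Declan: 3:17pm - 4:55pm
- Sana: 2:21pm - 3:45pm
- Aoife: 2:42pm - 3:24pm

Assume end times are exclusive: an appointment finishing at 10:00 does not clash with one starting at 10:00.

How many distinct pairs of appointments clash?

Sorted by start: Lucia, Jonas, Sana, Aoife, Omar, Declan, Sofia.
Jonas starts before Lucia ends → Lucia and Jonas overlap.
Sana starts after Lucia ends, so Lucia has no further overlaps.
Sana starts exactly when Jonas ends (back-to-back, no overlap), so Jonas has no further overlaps.
Aoife starts before Sana ends → Sana and Aoife overlap.
Omar starts before Sana ends → Sana and Omar overlap.
Declan starts before Sana ends → Sana and Declan overlap.
Sofia starts after Sana ends.
Omar starts before Aoife ends → Aoife and Omar overlap.
Declan starts before Aoife ends → Aoife and Declan overlap.
Sofia starts after Aoife ends.
Declan starts before Omar ends → Omar and Declan overlap.
Sofia starts after Omar ends.
Sofia starts exactly when Declan ends (back-to-back, no overlap).
Overlapping pairs: Aoife & Declan, Aoife & Omar, Aoife & Sana, Declan & Omar, Declan & Sana, Jonas & Lucia, Omar & Sana — 7 in total.

7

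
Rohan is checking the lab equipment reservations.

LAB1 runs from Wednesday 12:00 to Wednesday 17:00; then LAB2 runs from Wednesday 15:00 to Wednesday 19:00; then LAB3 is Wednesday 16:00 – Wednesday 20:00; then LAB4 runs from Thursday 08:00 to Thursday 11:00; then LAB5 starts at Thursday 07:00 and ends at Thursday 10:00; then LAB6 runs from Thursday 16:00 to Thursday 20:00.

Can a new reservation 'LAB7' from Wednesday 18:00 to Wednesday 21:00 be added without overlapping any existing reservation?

LAB1: ends Wednesday 17:00 at or before LAB7 starts Wednesday 18:00 → clear.
LAB2: starts Wednesday 15:00 before LAB7 ends Wednesday 21:00, and ends Wednesday 19:00 after LAB7 starts Wednesday 18:00 → overlap.
LAB3: starts Wednesday 16:00 before LAB7 ends Wednesday 21:00, and ends Wednesday 20:00 after LAB7 starts Wednesday 18:00 → overlap.
LAB5: starts Thursday 07:00 at or after LAB7 ends Wednesday 21:00 → clear.
LAB4: starts Thursday 08:00 at or after LAB7 ends Wednesday 21:00 → clear.
LAB6: starts Thursday 16:00 at or after LAB7 ends Wednesday 21:00 → clear.
LAB7 overlaps LAB2, LAB3.

No — it overlaps LAB2, LAB3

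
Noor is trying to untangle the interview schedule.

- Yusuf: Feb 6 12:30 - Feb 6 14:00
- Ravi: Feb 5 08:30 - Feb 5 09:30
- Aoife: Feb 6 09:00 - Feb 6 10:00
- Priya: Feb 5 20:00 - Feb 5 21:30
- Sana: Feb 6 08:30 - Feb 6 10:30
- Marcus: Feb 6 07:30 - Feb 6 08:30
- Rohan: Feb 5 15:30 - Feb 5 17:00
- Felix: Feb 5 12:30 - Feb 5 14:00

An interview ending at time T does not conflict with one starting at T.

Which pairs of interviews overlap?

Sorted by start: Ravi, Felix, Rohan, Priya, Marcus, Sana, Aoife, Yusuf.
Felix starts after Ravi ends, so nothing later overlaps Ravi either.
Rohan starts after Felix ends, so nothing later overlaps Felix either.
Priya starts after Rohan ends, so nothing later overlaps Rohan either.
Marcus starts after Priya ends, so nothing later overlaps Priya either.
Sana starts exactly when Marcus ends (back-to-back, no overlap), so nothing later overlaps Marcus either.
Aoife starts before Sana ends → Sana and Aoife overlap.
Yusuf starts after Sana ends.
Yusuf starts after Aoife ends.

Aoife & Sana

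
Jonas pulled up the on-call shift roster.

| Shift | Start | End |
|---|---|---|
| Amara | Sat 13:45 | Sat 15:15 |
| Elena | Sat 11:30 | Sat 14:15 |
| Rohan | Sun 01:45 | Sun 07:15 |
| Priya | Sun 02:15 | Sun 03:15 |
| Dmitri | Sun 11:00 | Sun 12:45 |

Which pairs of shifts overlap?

Amara & Elena, Priya & Rohan

Sorted by start: Elena, Amara, Rohan, Priya, Dmitri.
Amara starts before Elena ends → Elena and Amara overlap.
Rohan starts after Elena ends; Elena is clear from here.
Rohan starts after Amara ends; Amara is clear from here.
Priya starts before Rohan ends → Rohan and Priya overlap.
Dmitri starts after Rohan ends.
Dmitri starts after Priya ends.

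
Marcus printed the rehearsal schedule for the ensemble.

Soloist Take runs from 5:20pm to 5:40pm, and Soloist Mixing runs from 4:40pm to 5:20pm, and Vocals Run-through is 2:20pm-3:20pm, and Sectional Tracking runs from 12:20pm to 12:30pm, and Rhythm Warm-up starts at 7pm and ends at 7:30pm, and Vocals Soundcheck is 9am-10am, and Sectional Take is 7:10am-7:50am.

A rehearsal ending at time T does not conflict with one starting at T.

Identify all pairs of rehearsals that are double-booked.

none

Sorted by start: Sectional Take, Vocals Soundcheck, Sectional Tracking, Vocals Run-through, Soloist Mixing, Soloist Take, Rhythm Warm-up.
Vocals Soundcheck starts after Sectional Take ends, so Sectional Take has no further overlaps.
Sectional Tracking starts after Vocals Soundcheck ends, so Vocals Soundcheck has no further overlaps.
Vocals Run-through starts after Sectional Tracking ends, so Sectional Tracking has no further overlaps.
Soloist Mixing starts after Vocals Run-through ends, so Vocals Run-through has no further overlaps.
Soloist Take starts exactly when Soloist Mixing ends (back-to-back, no overlap), so Soloist Mixing has no further overlaps.
Rhythm Warm-up starts after Soloist Take ends.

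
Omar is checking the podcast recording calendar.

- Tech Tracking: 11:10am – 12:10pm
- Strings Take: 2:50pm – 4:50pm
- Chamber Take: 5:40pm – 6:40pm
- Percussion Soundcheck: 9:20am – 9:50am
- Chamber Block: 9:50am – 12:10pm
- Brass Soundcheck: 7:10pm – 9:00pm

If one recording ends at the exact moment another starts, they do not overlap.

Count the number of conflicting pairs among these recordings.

1

Check each pair: they overlap iff neither finishes before the other starts.
Sorted by start: Percussion Soundcheck, Chamber Block, Tech Tracking, Strings Take, Chamber Take, Brass Soundcheck.
Chamber Block starts exactly when Percussion Soundcheck ends (back-to-back, no overlap), so Percussion Soundcheck has no further overlaps.
Tech Tracking starts before Chamber Block ends → Chamber Block and Tech Tracking overlap.
Strings Take starts after Chamber Block ends, so Chamber Block has no further overlaps.
Strings Take starts after Tech Tracking ends, so Tech Tracking has no further overlaps.
Chamber Take starts after Strings Take ends, so Strings Take has no further overlaps.
Brass Soundcheck starts after Chamber Take ends.
Overlapping pairs: Chamber Block & Tech Tracking — 1 in total.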